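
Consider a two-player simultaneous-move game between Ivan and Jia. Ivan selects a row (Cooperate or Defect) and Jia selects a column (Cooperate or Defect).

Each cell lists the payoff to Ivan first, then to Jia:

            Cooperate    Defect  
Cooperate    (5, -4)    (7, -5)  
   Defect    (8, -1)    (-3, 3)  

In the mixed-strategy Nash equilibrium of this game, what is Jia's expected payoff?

First find x, the probability Ivan plays Cooperate, from Jia's indifference between Cooperate and Defect: −4x − (1−x) = −5x + 3(1−x), giving x = 4/5.
Since Jia is indifferent in equilibrium, Jia's expected payoff equals the payoff from either column against (4/5, 1/5). Using Cooperate: −4(4/5) − (1/5) = -17/5.

-17/5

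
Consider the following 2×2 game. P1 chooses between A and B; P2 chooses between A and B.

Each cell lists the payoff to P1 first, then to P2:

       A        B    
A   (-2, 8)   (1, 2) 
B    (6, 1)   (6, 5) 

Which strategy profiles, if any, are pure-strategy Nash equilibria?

(B, B)

(A, A): P1 prefers B (6 > -2) — not an equilibrium.
(A, B): P1 prefers B (6 > 1); P2 prefers A (8 > 2) — not an equilibrium.
(B, A): P2 prefers B (5 > 1) — not an equilibrium.
(B, B): P1 gets 6 ≥ 1 from A, and P2 gets 5 ≥ 1 from A — Nash equilibrium.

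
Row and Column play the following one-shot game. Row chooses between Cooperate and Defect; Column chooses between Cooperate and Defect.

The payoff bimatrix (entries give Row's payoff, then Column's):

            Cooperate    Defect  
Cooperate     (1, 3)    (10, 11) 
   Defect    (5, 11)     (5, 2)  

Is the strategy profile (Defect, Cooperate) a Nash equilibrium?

At (Defect, Cooperate), Row earns 5; switching to Cooperate would give 1, so Row has no profitable deviation.
Column earns 11; switching to Defect would give 2, so Column has no profitable deviation.
Neither player can gain by a unilateral deviation, so this profile is a Nash equilibrium.

Yes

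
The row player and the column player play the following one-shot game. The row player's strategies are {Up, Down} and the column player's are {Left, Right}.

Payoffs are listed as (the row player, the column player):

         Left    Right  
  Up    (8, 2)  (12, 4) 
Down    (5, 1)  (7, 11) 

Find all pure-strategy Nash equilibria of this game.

(Up, Right)

(Up, Left): the column player prefers Right (4 > 2) — not an equilibrium.
(Up, Right): the row player gets 12 ≥ 7 from Down, and the column player gets 4 ≥ 2 from Left — Nash equilibrium.
(Down, Left): the row player prefers Up (8 > 5); the column player prefers Right (11 > 1) — not an equilibrium.
(Down, Right): the row player prefers Up (12 > 7) — not an equilibrium.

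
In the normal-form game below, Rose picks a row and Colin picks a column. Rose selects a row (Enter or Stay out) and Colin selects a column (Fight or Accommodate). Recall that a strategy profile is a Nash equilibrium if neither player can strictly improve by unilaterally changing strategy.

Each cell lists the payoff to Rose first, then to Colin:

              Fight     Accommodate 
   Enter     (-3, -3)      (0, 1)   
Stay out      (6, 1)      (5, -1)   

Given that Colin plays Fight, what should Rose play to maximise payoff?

Stay out

Against Fight, Rose earns -3 from Enter and 6 from Stay out.
So Stay out is the best response.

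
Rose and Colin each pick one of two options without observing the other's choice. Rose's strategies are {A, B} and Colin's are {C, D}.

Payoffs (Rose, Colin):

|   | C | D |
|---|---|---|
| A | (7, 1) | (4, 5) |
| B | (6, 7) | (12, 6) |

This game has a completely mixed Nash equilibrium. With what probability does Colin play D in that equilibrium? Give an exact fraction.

1/9

Let q be the probability that Colin plays C. In a completely mixed equilibrium, Rose must be indifferent between A and B.
Rose's expected payoff from A is 7q + 4(1−q); from B it is 6q + 12(1−q).
Setting these equal: 3q + 4 = −6q + 12, so q = 8/9.
Therefore Colin plays D with probability 1 − 8/9 = 1/9.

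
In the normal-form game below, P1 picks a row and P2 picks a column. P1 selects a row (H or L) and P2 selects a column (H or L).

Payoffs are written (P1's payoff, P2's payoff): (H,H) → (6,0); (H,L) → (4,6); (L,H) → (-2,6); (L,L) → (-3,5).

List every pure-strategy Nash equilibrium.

(H, H): P2 prefers L (6 > 0) — not an equilibrium.
(H, L): P1 gets 4 ≥ -3 from L, and P2 gets 6 ≥ 0 from H — Nash equilibrium.
(L, H): P1 prefers H (6 > -2) — not an equilibrium.
(L, L): P1 prefers H (4 > -3); P2 prefers H (6 > 5) — not an equilibrium.

(H, L)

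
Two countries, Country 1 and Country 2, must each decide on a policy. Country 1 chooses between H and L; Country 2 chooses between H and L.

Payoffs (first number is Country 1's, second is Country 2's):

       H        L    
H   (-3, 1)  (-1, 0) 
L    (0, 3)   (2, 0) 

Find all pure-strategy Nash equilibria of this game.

(L, H)

(H, H): Country 1 prefers L (0 > -3) — not an equilibrium.
(H, L): Country 1 prefers L (2 > -1); Country 2 prefers H (1 > 0) — not an equilibrium.
(L, H): Country 1 gets 0 ≥ -3 from H, and Country 2 gets 3 ≥ 0 from L — Nash equilibrium.
(L, L): Country 2 prefers H (3 > 0) — not an equilibrium.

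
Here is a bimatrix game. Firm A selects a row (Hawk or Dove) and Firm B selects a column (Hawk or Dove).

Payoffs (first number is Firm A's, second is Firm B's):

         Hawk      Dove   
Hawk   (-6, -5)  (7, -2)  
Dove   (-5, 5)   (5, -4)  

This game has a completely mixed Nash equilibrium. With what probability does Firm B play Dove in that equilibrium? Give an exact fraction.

Let y be the probability that Firm B plays Hawk. In a completely mixed equilibrium, Firm A must be indifferent between Hawk and Dove.
Firm A's expected payoff from Hawk is −6y + 7(1−y); from Dove it is −5y + 5(1−y).
Setting these equal: −13y + 7 = −10y + 5, so y = 2/3.
Therefore Firm B plays Dove with probability 1 − 2/3 = 1/3.

1/3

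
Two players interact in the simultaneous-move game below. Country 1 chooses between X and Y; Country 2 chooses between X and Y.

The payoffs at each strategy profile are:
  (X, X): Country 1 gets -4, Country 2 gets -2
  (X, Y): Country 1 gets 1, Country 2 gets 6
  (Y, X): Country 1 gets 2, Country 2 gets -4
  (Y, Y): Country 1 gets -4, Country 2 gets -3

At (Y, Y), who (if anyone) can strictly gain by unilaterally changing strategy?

Country 1 at (Y, Y) earns -4; deviating to X yields 1 — a strict improvement.
Country 2 earns -3; deviating to X yields -4 — not better.
Only Country 1 has a strictly profitable deviation.

Country 1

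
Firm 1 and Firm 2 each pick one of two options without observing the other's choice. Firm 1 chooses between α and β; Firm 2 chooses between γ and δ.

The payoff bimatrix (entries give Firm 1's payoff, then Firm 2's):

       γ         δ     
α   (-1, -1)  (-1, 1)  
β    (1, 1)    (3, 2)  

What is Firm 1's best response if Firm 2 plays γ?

Against γ, Firm 1 earns -1 from α and 1 from β.
So β is the best response.

β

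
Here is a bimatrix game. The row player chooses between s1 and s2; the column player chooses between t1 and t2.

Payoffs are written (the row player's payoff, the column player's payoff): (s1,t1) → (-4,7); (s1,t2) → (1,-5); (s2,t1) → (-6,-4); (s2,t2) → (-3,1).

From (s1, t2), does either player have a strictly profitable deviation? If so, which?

The column player

The row player at (s1, t2) earns 1; deviating to s2 yields -3 — not better.
The column player earns -5; deviating to t1 yields 7 — a strict improvement.
Only the column player has a strictly profitable deviation.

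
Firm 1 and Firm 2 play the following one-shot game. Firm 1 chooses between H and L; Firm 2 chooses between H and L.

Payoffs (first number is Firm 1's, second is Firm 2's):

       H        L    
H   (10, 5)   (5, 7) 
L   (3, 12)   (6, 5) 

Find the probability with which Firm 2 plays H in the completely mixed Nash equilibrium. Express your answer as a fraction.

Let c be the probability that Firm 2 plays H. In a completely mixed equilibrium, Firm 1 must be indifferent between H and L.
Firm 1's expected payoff from H is 10c + 5(1−c); from L it is 3c + 6(1−c).
Setting these equal: 5c + 5 = −3c + 6, so c = 1/8.

1/8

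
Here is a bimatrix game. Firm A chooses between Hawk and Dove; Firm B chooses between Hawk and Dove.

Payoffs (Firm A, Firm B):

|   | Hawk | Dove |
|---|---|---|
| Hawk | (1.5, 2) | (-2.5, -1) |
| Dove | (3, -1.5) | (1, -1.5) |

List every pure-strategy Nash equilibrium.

(Dove, Hawk) and (Dove, Dove)

(Hawk, Hawk): Firm A prefers Dove (3 > 1.5) — not an equilibrium.
(Hawk, Dove): Firm A prefers Dove (1 > -2.5); Firm B prefers Hawk (2 > -1) — not an equilibrium.
(Dove, Hawk): Firm A gets 3 ≥ 1.5 from Hawk, and Firm B gets -1.5 ≥ -1.5 from Dove — Nash equilibrium.
(Dove, Dove): Firm A gets 1 ≥ -2.5 from Hawk, and Firm B gets -1.5 ≥ -1.5 from Hawk — Nash equilibrium.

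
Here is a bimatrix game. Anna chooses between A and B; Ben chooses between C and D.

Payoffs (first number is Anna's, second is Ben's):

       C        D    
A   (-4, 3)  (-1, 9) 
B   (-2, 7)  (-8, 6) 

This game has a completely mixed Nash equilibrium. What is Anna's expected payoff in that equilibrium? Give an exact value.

First find q, the probability Ben plays C, from Anna's indifference between A and B: −4q − (1−q) = −2q − 8(1−q), giving q = 7/9.
Since Anna is indifferent in equilibrium, Anna's expected payoff equals the payoff from either row against (7/9, 2/9). Using A: −4(7/9) − (2/9) = -10/3.

-10/3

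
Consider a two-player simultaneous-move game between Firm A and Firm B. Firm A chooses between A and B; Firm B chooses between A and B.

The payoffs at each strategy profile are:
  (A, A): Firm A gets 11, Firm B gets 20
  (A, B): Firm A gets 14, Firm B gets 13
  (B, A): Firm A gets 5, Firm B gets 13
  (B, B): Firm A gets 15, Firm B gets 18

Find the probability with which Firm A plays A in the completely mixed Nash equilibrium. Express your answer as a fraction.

5/12

Let r be the probability that Firm A plays A. In a completely mixed equilibrium, Firm B must be indifferent between A and B.
Firm B's expected payoff from A is 20r + 13(1−r); from B it is 13r + 18(1−r).
Setting these equal: 7r + 13 = −5r + 18, so r = 5/12.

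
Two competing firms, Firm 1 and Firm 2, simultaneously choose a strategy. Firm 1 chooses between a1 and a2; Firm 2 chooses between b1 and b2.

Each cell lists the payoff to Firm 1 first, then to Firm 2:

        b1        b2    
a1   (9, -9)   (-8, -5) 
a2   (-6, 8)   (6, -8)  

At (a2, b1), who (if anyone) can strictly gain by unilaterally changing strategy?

Firm 1 at (a2, b1) earns -6; deviating to a1 yields 9 — a strict improvement.
Firm 2 earns 8; deviating to b2 yields -8 — not better.
Only Firm 1 has a strictly profitable deviation.

Firm 1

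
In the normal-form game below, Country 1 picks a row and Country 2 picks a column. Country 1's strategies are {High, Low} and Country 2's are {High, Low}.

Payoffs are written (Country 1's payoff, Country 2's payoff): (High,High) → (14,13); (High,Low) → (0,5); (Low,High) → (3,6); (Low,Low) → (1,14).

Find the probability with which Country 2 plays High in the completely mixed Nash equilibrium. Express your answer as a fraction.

Let y be the probability that Country 2 plays High. In a completely mixed equilibrium, Country 1 must be indifferent between High and Low.
Country 1's expected payoff from High is 14y; from Low it is 3y + (1−y).
Setting these equal: 14y = 2y + 1, so y = 1/12.

1/12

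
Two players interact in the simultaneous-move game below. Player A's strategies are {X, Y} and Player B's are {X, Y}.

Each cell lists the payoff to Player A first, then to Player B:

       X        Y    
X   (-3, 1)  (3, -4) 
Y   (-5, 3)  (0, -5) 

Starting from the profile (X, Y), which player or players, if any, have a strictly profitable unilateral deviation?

Player B

Player A at (X, Y) earns 3; deviating to Y yields 0 — not better.
Player B earns -4; deviating to X yields 1 — a strict improvement.
Only Player B has a strictly profitable deviation.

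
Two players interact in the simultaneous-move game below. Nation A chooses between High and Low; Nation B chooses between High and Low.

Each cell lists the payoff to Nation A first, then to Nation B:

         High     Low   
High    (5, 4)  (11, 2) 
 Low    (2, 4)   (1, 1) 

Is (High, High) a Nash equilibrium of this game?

At (High, High), Nation A earns 5; switching to Low would give 2, so Nation A has no profitable deviation.
Nation B earns 4; switching to Low would give 2, so Nation B has no profitable deviation.
Neither player can gain by a unilateral deviation, so this profile is a Nash equilibrium.

Yes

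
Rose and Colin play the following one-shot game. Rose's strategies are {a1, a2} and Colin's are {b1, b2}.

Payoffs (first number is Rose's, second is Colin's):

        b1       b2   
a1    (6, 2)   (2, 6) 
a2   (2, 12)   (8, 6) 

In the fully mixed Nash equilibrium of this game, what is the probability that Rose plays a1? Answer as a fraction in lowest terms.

3/5

Let p be the probability that Rose plays a1. In a completely mixed equilibrium, Colin must be indifferent between b1 and b2.
Colin's expected payoff from b1 is 2p + 12(1−p); from b2 it is 6p + 6(1−p).
Setting these equal: −10p + 12 = 6, so p = 3/5.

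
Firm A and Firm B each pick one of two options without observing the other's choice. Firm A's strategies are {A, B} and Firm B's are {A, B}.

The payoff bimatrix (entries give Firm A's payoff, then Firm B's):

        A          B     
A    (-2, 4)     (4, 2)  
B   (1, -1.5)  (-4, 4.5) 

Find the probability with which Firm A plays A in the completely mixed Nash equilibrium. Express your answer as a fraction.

3/4

Let r be the probability that Firm A plays A. In a completely mixed equilibrium, Firm B must be indifferent between A and B.
Firm B's expected payoff from A is 4r − 1.5(1−r); from B it is 2r + 4.5(1−r).
Setting these equal: 5.5r − 1.5 = −2.5r + 4.5, so r = 3/4.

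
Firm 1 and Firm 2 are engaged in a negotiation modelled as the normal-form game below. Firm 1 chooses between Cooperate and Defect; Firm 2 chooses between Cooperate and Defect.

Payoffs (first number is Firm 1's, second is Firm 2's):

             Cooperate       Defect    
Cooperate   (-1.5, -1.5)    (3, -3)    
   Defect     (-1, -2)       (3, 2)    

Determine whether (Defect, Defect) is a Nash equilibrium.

Yes

At (Defect, Defect), Firm 1 earns 3; switching to Cooperate would give 3, so Firm 1 has no profitable deviation.
Firm 2 earns 2; switching to Cooperate would give -2, so Firm 2 has no profitable deviation.
Neither player can gain by a unilateral deviation, so this profile is a Nash equilibrium.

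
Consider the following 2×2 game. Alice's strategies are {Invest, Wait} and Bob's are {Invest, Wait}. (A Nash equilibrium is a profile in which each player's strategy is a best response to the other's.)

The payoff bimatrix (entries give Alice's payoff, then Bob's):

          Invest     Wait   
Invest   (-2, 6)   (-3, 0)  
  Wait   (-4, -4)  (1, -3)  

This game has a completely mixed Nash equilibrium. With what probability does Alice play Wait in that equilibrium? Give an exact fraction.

6/7

Let p be the probability that Alice plays Invest. In a completely mixed equilibrium, Bob must be indifferent between Invest and Wait.
Bob's expected payoff from Invest is 6p − 4(1−p); from Wait it is −3(1−p).
Setting these equal: 10p − 4 = 3p − 3, so p = 1/7.
Therefore Alice plays Wait with probability 1 − 1/7 = 6/7.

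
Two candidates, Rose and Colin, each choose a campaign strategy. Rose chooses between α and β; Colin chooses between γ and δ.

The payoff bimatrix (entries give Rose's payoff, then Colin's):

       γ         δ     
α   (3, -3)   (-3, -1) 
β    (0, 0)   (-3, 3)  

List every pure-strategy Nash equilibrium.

(α, γ): Colin prefers δ (-1 > -3) — not an equilibrium.
(α, δ): Rose gets -3 ≥ -3 from β, and Colin gets -1 ≥ -3 from γ — Nash equilibrium.
(β, γ): Rose prefers α (3 > 0); Colin prefers δ (3 > 0) — not an equilibrium.
(β, δ): Rose gets -3 ≥ -3 from α, and Colin gets 3 ≥ 0 from γ — Nash equilibrium.

(α, δ) and (β, δ)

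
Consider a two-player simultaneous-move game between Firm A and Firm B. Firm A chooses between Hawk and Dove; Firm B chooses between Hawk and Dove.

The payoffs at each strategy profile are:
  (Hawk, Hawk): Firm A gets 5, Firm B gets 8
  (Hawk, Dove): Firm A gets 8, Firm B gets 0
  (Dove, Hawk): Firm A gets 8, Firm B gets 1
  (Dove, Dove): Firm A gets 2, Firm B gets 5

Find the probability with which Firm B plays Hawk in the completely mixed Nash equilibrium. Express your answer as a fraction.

Let q be the probability that Firm B plays Hawk. In a completely mixed equilibrium, Firm A must be indifferent between Hawk and Dove.
Firm A's expected payoff from Hawk is 5q + 8(1−q); from Dove it is 8q + 2(1−q).
Setting these equal: −3q + 8 = 6q + 2, so q = 2/3.

2/3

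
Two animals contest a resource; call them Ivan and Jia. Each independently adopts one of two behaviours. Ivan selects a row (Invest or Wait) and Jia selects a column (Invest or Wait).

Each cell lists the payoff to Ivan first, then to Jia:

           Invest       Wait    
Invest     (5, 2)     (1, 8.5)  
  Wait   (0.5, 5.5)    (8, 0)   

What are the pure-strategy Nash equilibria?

(Invest, Invest): Jia prefers Wait (8.5 > 2) — not an equilibrium.
(Invest, Wait): Ivan prefers Wait (8 > 1) — not an equilibrium.
(Wait, Invest): Ivan prefers Invest (5 > 0.5) — not an equilibrium.
(Wait, Wait): Jia prefers Invest (5.5 > 0) — not an equilibrium.

none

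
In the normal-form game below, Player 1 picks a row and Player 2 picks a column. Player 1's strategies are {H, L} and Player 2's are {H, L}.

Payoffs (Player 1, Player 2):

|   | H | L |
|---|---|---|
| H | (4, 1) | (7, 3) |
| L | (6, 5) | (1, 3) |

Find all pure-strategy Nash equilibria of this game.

(H, L) and (L, H)

(H, H): Player 1 prefers L (6 > 4); Player 2 prefers L (3 > 1) — not an equilibrium.
(H, L): Player 1 gets 7 ≥ 1 from L, and Player 2 gets 3 ≥ 1 from H — Nash equilibrium.
(L, H): Player 1 gets 6 ≥ 4 from H, and Player 2 gets 5 ≥ 3 from L — Nash equilibrium.
(L, L): Player 1 prefers H (7 > 1); Player 2 prefers H (5 > 3) — not an equilibrium.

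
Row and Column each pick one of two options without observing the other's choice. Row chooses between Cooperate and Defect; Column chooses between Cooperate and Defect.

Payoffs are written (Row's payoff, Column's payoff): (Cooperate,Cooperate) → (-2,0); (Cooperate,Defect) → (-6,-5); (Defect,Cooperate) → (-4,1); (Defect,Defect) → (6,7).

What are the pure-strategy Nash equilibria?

(Cooperate, Cooperate) and (Defect, Defect)

(Cooperate, Cooperate): Row gets -2 ≥ -4 from Defect, and Column gets 0 ≥ -5 from Defect — Nash equilibrium.
(Cooperate, Defect): Row prefers Defect (6 > -6); Column prefers Cooperate (0 > -5) — not an equilibrium.
(Defect, Cooperate): Row prefers Cooperate (-2 > -4); Column prefers Defect (7 > 1) — not an equilibrium.
(Defect, Defect): Row gets 6 ≥ -6 from Cooperate, and Column gets 7 ≥ 1 from Cooperate — Nash equilibrium.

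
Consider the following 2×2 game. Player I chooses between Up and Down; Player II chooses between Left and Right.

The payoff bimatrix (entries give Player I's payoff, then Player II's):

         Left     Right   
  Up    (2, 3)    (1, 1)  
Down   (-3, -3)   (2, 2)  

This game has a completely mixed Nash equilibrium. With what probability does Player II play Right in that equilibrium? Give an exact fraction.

5/6

Let q be the probability that Player II plays Left. In a completely mixed equilibrium, Player I must be indifferent between Up and Down.
Player I's expected payoff from Up is 2q + (1−q); from Down it is −3q + 2(1−q).
Setting these equal: q + 1 = −5q + 2, so q = 1/6.
Therefore Player II plays Right with probability 1 − 1/6 = 5/6.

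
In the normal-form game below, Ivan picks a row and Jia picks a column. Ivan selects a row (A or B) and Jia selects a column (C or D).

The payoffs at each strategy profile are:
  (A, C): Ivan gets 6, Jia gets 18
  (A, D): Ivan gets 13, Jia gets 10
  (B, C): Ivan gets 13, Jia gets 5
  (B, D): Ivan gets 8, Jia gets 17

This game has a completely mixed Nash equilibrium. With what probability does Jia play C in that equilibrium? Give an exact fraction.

Let q be the probability that Jia plays C. In a completely mixed equilibrium, Ivan must be indifferent between A and B.
Ivan's expected payoff from A is 6q + 13(1−q); from B it is 13q + 8(1−q).
Setting these equal: −7q + 13 = 5q + 8, so q = 5/12.

5/12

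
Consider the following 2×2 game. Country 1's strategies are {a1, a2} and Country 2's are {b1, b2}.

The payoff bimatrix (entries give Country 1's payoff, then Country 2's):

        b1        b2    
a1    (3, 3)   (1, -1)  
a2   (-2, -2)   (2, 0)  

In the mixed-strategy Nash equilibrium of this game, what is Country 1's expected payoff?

First find y, the probability Country 2 plays b1, from Country 1's indifference between a1 and a2: 3y + (1−y) = −2y + 2(1−y), giving y = 1/6.
Since Country 1 is indifferent in equilibrium, Country 1's expected payoff equals the payoff from either row against (1/6, 5/6). Using a1: 3(1/6) + (5/6) = 4/3.

4/3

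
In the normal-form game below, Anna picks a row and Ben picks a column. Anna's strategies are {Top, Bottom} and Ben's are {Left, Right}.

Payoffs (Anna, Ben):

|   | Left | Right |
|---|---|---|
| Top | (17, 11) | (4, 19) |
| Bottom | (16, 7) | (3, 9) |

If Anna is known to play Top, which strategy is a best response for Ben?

Right

Against Top, Ben earns 11 from Left and 19 from Right.
So Right is the best response.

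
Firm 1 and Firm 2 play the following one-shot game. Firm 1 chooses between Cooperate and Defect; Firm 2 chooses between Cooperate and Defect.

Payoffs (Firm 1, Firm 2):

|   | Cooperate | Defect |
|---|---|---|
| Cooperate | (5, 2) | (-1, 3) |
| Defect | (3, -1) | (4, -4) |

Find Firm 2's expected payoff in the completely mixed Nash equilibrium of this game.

First find x, the probability Firm 1 plays Cooperate, from Firm 2's indifference between Cooperate and Defect: 2x − (1−x) = 3x − 4(1−x), giving x = 3/4.
Since Firm 2 is indifferent in equilibrium, Firm 2's expected payoff equals the payoff from either column against (3/4, 1/4). Using Cooperate: 2(3/4) − (1/4) = 5/4.

5/4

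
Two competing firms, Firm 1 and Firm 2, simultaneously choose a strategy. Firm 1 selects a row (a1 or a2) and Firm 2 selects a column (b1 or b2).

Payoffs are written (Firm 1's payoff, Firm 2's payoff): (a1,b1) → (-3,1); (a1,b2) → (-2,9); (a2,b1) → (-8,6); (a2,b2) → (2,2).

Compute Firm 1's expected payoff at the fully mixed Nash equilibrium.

-22/9

First find q, the probability Firm 2 plays b1, from Firm 1's indifference between a1 and a2: −3q − 2(1−q) = −8q + 2(1−q), giving q = 4/9.
Since Firm 1 is indifferent in equilibrium, Firm 1's expected payoff equals the payoff from either row against (4/9, 5/9). Using a1: −3(4/9) − 2(5/9) = -22/9.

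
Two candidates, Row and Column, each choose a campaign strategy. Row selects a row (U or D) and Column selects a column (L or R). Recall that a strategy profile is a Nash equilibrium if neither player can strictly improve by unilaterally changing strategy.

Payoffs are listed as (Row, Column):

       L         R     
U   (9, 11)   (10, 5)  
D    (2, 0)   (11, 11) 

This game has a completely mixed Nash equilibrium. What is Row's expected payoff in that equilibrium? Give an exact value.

First find q, the probability Column plays L, from Row's indifference between U and D: 9q + 10(1−q) = 2q + 11(1−q), giving q = 1/8.
Since Row is indifferent in equilibrium, Row's expected payoff equals the payoff from either row against (1/8, 7/8). Using U: 9(1/8) + 10(7/8) = 79/8.

79/8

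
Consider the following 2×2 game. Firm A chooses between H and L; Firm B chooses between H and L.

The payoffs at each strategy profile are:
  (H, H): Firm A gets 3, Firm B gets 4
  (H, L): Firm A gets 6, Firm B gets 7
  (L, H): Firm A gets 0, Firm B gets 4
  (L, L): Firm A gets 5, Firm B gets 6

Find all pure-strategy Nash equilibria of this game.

(H, H): Firm B prefers L (7 > 4) — not an equilibrium.
(H, L): Firm A gets 6 ≥ 5 from L, and Firm B gets 7 ≥ 4 from H — Nash equilibrium.
(L, H): Firm A prefers H (3 > 0); Firm B prefers L (6 > 4) — not an equilibrium.
(L, L): Firm A prefers H (6 > 5) — not an equilibrium.

(H, L)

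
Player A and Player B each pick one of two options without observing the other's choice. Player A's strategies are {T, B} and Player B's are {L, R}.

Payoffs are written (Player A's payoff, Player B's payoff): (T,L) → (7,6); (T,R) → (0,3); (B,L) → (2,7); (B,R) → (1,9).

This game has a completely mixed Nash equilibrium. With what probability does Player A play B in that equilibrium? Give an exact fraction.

3/5

Let x be the probability that Player A plays T. In a completely mixed equilibrium, Player B must be indifferent between L and R.
Player B's expected payoff from L is 6x + 7(1−x); from R it is 3x + 9(1−x).
Setting these equal: −x + 7 = −6x + 9, so x = 2/5.
Therefore Player A plays B with probability 1 − 2/5 = 3/5.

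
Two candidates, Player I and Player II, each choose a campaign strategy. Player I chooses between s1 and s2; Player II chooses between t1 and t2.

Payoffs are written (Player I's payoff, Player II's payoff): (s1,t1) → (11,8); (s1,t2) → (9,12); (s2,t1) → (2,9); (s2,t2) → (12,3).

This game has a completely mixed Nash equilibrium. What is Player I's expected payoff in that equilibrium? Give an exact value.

19/2

First find y, the probability Player II plays t1, from Player I's indifference between s1 and s2: 11y + 9(1−y) = 2y + 12(1−y), giving y = 1/4.
Since Player I is indifferent in equilibrium, Player I's expected payoff equals the payoff from either row against (1/4, 3/4). Using s1: 11(1/4) + 9(3/4) = 19/2.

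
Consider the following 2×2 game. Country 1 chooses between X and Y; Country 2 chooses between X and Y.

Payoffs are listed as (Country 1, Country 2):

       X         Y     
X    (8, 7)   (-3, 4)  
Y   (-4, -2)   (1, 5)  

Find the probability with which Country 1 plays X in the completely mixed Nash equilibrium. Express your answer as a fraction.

Let p be the probability that Country 1 plays X. In a completely mixed equilibrium, Country 2 must be indifferent between X and Y.
Country 2's expected payoff from X is 7p − 2(1−p); from Y it is 4p + 5(1−p).
Setting these equal: 9p − 2 = −p + 5, so p = 7/10.

7/10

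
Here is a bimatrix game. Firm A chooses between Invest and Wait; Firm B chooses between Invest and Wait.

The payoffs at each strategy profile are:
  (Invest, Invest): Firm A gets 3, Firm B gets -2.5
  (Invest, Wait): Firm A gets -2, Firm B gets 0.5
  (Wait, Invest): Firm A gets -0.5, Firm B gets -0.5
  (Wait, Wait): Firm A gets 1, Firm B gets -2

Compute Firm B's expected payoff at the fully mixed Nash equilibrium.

First find p, the probability Firm A plays Invest, from Firm B's indifference between Invest and Wait: −2.5p − 0.5(1−p) = 0.5p − 2(1−p), giving p = 1/3.
Since Firm B is indifferent in equilibrium, Firm B's expected payoff equals the payoff from either column against (1/3, 2/3). Using Invest: −2.5(1/3) − 0.5(2/3) = -7/6.

-7/6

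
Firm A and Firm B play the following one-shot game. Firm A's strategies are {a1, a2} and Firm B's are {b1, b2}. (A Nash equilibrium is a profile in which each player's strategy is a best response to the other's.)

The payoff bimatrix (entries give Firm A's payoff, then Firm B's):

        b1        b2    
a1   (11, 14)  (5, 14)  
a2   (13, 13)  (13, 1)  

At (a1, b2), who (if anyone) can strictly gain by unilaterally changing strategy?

Firm A

Firm A at (a1, b2) earns 5; deviating to a2 yields 13 — a strict improvement.
Firm B earns 14; deviating to b1 yields 14 — not better.
Only Firm A has a strictly profitable deviation.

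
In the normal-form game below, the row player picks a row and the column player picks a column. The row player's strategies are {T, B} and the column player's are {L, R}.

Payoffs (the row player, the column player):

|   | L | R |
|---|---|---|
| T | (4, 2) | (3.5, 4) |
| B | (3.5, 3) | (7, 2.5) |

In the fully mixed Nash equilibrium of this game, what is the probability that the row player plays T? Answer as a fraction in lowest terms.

Let r be the probability that the row player plays T. In a completely mixed equilibrium, the column player must be indifferent between L and R.
The column player's expected payoff from L is 2r + 3(1−r); from R it is 4r + 2.5(1−r).
Setting these equal: −r + 3 = 1.5r + 2.5, so r = 1/5.

1/5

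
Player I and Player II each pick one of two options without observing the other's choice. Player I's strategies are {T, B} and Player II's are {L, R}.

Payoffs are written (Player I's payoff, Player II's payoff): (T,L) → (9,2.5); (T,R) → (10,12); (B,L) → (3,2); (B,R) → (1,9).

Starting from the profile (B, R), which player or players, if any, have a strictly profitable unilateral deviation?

Player I at (B, R) earns 1; deviating to T yields 10 — a strict improvement.
Player II earns 9; deviating to L yields 2 — not better.
Only Player I has a strictly profitable deviation.

Player I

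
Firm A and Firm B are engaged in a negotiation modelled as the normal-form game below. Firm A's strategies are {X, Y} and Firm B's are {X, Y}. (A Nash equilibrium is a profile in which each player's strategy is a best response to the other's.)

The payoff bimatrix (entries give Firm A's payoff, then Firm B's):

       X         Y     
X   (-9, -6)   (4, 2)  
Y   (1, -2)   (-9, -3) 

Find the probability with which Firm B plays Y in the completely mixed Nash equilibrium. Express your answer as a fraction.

Let y be the probability that Firm B plays X. In a completely mixed equilibrium, Firm A must be indifferent between X and Y.
Firm A's expected payoff from X is −9y + 4(1−y); from Y it is y − 9(1−y).
Setting these equal: −13y + 4 = 10y − 9, so y = 13/23.
Therefore Firm B plays Y with probability 1 − 13/23 = 10/23.

10/23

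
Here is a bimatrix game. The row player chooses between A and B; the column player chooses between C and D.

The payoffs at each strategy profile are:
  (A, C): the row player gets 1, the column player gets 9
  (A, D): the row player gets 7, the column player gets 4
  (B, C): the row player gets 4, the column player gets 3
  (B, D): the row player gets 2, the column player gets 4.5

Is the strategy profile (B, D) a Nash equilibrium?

No

At (B, D), the row player earns 2; switching to A would give 7, so the row player would deviate.
The column player earns 4.5; switching to C would give 3, so the column player has no profitable deviation.
Since at least one player can profitably deviate, this is not a Nash equilibrium.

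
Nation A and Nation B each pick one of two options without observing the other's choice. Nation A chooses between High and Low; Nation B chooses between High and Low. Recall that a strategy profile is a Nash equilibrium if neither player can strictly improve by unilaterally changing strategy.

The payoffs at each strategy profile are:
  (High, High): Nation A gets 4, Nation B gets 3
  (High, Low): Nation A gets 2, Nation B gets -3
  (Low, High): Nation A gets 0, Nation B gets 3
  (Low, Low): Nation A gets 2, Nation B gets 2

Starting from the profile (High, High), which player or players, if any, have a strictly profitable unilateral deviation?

Nation A at (High, High) earns 4; deviating to Low yields 0 — not better.
Nation B earns 3; deviating to Low yields -3 — not better.
Neither player can strictly improve; the profile is a Nash equilibrium.

Neither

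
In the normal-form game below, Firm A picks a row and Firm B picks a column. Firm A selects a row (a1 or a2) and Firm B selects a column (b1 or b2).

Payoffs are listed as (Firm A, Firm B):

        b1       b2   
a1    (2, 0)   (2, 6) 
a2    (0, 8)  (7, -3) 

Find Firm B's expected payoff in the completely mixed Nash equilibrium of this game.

First find p, the probability Firm A plays a1, from Firm B's indifference between b1 and b2: 8(1−p) = 6p − 3(1−p), giving p = 11/17.
Since Firm B is indifferent in equilibrium, Firm B's expected payoff equals the payoff from either column against (11/17, 6/17). Using b1: 8(6/17) = 48/17.

48/17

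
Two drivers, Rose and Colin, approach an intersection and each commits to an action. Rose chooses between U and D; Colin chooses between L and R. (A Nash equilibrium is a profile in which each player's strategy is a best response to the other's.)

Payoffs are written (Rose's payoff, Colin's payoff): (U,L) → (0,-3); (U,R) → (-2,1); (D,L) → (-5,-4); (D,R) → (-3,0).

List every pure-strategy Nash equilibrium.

(U, R)

(U, L): Colin prefers R (1 > -3) — not an equilibrium.
(U, R): Rose gets -2 ≥ -3 from D, and Colin gets 1 ≥ -3 from L — Nash equilibrium.
(D, L): Rose prefers U (0 > -5); Colin prefers R (0 > -4) — not an equilibrium.
(D, R): Rose prefers U (-2 > -3) — not an equilibrium.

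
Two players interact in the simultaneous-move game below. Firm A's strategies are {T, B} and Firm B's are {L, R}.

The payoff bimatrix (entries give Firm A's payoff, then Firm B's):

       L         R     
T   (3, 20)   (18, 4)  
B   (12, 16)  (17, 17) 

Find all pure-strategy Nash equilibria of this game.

none

(T, L): Firm A prefers B (12 > 3) — not an equilibrium.
(T, R): Firm B prefers L (20 > 4) — not an equilibrium.
(B, L): Firm B prefers R (17 > 16) — not an equilibrium.
(B, R): Firm A prefers T (18 > 17) — not an equilibrium.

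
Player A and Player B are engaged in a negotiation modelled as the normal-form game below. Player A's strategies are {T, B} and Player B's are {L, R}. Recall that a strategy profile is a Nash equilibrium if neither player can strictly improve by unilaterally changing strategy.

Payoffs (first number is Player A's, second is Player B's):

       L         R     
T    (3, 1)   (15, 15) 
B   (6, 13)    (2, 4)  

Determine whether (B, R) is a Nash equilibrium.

At (B, R), Player A earns 2; switching to T would give 15, so Player A would deviate.
Player B earns 4; switching to L would give 13, so Player B would deviate.
Since at least one player can profitably deviate, this is not a Nash equilibrium.

No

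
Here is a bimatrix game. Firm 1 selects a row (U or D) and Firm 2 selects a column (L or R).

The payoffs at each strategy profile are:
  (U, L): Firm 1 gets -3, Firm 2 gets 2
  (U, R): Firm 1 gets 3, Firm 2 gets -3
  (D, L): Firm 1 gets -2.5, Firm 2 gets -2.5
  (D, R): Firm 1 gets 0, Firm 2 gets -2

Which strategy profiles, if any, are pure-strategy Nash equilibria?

(U, L): Firm 1 prefers D (-2.5 > -3) — not an equilibrium.
(U, R): Firm 2 prefers L (2 > -3) — not an equilibrium.
(D, L): Firm 2 prefers R (-2 > -2.5) — not an equilibrium.
(D, R): Firm 1 prefers U (3 > 0) — not an equilibrium.

none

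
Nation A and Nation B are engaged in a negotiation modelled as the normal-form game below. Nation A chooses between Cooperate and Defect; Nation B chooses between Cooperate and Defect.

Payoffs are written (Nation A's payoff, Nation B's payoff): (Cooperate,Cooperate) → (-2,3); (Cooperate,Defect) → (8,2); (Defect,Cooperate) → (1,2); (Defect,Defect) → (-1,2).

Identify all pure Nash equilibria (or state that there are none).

(Defect, Cooperate)

(Cooperate, Cooperate): Nation A prefers Defect (1 > -2) — not an equilibrium.
(Cooperate, Defect): Nation B prefers Cooperate (3 > 2) — not an equilibrium.
(Defect, Cooperate): Nation A gets 1 ≥ -2 from Cooperate, and Nation B gets 2 ≥ 2 from Defect — Nash equilibrium.
(Defect, Defect): Nation A prefers Cooperate (8 > -1) — not an equilibrium.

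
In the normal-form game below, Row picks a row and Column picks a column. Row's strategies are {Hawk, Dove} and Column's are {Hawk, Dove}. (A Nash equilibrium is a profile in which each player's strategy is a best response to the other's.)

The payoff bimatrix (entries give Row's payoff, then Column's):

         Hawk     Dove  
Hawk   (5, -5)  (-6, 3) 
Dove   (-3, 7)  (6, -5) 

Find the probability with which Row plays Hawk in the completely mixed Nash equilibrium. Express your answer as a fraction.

3/5

Let x be the probability that Row plays Hawk. In a completely mixed equilibrium, Column must be indifferent between Hawk and Dove.
Column's expected payoff from Hawk is −5x + 7(1−x); from Dove it is 3x − 5(1−x).
Setting these equal: −12x + 7 = 8x − 5, so x = 3/5.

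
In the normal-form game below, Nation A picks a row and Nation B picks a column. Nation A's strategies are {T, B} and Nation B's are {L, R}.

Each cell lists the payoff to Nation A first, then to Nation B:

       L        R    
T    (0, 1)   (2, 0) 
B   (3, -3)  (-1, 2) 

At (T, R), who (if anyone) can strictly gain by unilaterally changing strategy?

Nation A at (T, R) earns 2; deviating to B yields -1 — not better.
Nation B earns 0; deviating to L yields 1 — a strict improvement.
Only Nation B has a strictly profitable deviation.

Nation B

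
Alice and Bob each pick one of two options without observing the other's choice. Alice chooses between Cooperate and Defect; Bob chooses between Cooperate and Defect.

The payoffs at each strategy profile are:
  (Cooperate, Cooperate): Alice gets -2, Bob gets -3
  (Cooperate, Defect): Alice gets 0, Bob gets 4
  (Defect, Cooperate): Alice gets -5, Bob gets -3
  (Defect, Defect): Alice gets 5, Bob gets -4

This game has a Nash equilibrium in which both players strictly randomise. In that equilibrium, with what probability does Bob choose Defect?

3/8

Let q be the probability that Bob plays Cooperate. In a completely mixed equilibrium, Alice must be indifferent between Cooperate and Defect.
Alice's expected payoff from Cooperate is −2q; from Defect it is −5q + 5(1−q).
Setting these equal: −2q = −10q + 5, so q = 5/8.
Therefore Bob plays Defect with probability 1 − 5/8 = 3/8.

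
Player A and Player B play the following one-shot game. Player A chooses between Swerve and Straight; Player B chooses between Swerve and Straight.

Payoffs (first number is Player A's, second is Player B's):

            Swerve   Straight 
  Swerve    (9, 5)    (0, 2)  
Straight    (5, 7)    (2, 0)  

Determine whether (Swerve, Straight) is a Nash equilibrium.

No

At (Swerve, Straight), Player A earns 0; switching to Straight would give 2, so Player A would deviate.
Player B earns 2; switching to Swerve would give 5, so Player B would deviate.
Since at least one player can profitably deviate, this is not a Nash equilibrium.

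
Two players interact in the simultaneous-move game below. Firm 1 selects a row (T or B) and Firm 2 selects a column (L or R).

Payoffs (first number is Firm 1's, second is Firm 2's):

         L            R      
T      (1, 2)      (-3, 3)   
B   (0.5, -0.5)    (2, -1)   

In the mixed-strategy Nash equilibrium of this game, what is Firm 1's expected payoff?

7/11

First find y, the probability Firm 2 plays L, from Firm 1's indifference between T and B: y − 3(1−y) = 0.5y + 2(1−y), giving y = 10/11.
Since Firm 1 is indifferent in equilibrium, Firm 1's expected payoff equals the payoff from either row against (10/11, 1/11). Using T: (10/11) − 3(1/11) = 7/11.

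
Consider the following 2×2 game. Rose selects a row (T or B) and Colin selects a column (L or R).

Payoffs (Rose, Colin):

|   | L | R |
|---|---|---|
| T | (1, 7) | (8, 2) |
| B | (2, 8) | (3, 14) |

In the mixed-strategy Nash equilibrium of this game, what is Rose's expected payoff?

13/6

First find q, the probability Colin plays L, from Rose's indifference between T and B: q + 8(1−q) = 2q + 3(1−q), giving q = 5/6.
Since Rose is indifferent in equilibrium, Rose's expected payoff equals the payoff from either row against (5/6, 1/6). Using T: (5/6) + 8(1/6) = 13/6.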